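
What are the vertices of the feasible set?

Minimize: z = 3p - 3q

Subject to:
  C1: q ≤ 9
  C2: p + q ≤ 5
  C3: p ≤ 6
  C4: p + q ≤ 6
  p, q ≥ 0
Each vertex is the intersection of two constraint boundaries that also satisfies all remaining constraints:
  p = 0 and q = 0 → (0, 0)
  p + q = 5 and q = 0 → (5, 0)
  p + q = 5 and p = 0 → (0, 5)

Vertices: (0, 0), (5, 0), (0, 5)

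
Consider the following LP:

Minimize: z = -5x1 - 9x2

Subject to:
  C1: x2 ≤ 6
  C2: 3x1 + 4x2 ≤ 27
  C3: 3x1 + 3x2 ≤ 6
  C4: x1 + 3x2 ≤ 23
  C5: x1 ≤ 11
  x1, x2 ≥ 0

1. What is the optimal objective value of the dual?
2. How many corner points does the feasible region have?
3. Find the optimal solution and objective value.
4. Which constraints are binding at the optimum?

1. -18 (by strong duality, equal to the primal optimum)
2. 3
3. x1 = 0, x2 = 2, z = -18
4. C3, x1 ≥ 0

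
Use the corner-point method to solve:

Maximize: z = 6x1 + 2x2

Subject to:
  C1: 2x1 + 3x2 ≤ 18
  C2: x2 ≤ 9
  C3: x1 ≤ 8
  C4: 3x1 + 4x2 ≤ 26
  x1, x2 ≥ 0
x1 = 8, x2 = 0.5, z = 49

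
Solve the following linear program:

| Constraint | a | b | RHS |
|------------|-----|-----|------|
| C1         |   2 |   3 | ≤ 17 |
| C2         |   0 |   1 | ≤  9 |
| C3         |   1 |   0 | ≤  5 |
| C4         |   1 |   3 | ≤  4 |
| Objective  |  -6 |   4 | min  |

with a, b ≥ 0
Each vertex is the intersection of two constraint boundaries that also satisfies all remaining constraints:
  a = 0 and b = 0 → (0, 0)
  a + 3b = 4 and b = 0 → (4, 0)
  a + 3b = 4 and a = 0 → (0, 1.333)

Evaluating z = -6a + 4b at each vertex:
  (0, 0): z = 0
  (4, 0): z = -24
  (0, 1.333): z = 5.333

The minimum is at (4, 0) with z = -24.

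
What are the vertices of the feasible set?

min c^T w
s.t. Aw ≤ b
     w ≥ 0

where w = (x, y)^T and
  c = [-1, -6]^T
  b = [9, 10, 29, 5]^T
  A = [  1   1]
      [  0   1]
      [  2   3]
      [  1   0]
Each vertex is the intersection of two constraint boundaries that also satisfies all remaining constraints:
  x = 0 and y = 0 → (0, 0)
  x = 5 and y = 0 → (5, 0)
  x + y = 9 and x = 5 → (5, 4)
  x + y = 9 and x = 0 → (0, 9)

Vertices: (0, 0), (5, 0), (5, 4), (0, 9)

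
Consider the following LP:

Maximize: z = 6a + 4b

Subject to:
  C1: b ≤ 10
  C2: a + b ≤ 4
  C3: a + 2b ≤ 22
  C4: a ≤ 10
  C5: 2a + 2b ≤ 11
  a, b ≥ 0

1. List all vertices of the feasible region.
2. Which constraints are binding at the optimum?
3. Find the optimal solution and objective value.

1. (0, 0), (4, 0), (0, 4)
2. C2, b ≥ 0
3. a = 4, b = 0, z = 24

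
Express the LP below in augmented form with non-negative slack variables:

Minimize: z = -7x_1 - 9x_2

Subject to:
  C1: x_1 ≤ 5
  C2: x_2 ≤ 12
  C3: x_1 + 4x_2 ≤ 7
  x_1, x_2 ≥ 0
min z = -7x_1 - 9x_2

s.t.
  x_1 + s1 = 5
  x_2 + s2 = 12
  x_1 + 4x_2 + s3 = 7
  x_1, x_2, s1, s2, s3 ≥ 0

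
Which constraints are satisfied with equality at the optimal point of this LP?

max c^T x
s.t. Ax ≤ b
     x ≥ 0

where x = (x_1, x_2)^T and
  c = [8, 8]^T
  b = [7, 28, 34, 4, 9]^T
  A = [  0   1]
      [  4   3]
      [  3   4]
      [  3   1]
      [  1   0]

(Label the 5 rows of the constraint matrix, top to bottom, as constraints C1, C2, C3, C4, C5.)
Optimal: x_1 = 0, x_2 = 4
Slack at optimum:
  C1: slack = 3
  C2: slack = 16
  C3: slack = 18
  C4: slack = 0 (binding)
  C5: slack = 9
  x_1 ≥ 0: x_1 = 0 (binding)
  x_2 ≥ 0: x_2 = 4
Binding constraints: C4, x_1 ≥ 0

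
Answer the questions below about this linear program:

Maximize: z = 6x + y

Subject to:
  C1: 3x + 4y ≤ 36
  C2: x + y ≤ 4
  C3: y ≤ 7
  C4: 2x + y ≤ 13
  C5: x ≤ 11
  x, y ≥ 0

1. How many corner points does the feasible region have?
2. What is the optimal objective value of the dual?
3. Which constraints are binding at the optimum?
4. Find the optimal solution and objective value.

1. 3
2. 24 (by strong duality, equal to the primal optimum)
3. C2, y ≥ 0
4. x = 4, y = 0, z = 24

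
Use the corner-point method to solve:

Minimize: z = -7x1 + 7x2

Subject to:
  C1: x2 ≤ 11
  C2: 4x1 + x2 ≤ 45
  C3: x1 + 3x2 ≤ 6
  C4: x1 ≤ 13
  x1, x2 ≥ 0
x1 = 6, x2 = 0, z = -42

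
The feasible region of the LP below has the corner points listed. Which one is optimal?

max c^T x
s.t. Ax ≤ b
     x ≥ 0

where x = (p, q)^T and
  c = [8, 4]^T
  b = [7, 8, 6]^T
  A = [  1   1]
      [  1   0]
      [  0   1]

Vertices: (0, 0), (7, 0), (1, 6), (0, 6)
(7, 0) with z = 56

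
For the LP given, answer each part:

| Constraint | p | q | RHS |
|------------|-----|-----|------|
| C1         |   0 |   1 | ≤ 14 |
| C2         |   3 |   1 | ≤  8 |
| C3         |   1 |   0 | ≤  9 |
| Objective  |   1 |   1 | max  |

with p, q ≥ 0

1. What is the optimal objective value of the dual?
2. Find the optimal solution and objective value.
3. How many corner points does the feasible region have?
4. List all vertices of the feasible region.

1. 8 (by strong duality, equal to the primal optimum)
2. p = 0, q = 8, z = 8
3. 3
4. (0, 0), (2.667, 0), (0, 8)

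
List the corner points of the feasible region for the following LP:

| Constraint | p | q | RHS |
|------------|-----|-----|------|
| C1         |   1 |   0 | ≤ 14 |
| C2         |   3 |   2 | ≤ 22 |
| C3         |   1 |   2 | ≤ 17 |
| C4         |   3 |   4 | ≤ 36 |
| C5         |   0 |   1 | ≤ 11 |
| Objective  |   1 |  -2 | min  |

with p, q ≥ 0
Each vertex is the intersection of two constraint boundaries that also satisfies all remaining constraints:
  p = 0 and q = 0 → (0, 0)
  3p + 2q = 22 and q = 0 → (7.333, 0)
  3p + 2q = 22 and 3p + 4q = 36 → (2.667, 7)
  p + 2q = 17 and 3p + 4q = 36 → (2, 7.5)
  p + 2q = 17 and p = 0 → (0, 8.5)

Vertices: (0, 0), (7.333, 0), (2.667, 7), (2, 7.5), (0, 8.5)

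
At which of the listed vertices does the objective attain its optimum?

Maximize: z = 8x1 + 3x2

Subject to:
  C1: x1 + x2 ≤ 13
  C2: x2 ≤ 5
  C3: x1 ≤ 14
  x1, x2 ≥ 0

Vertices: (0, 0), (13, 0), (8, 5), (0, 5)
Evaluating z = 8x1 + 3x2 at each vertex:
  (0, 0): z = 0
  (13, 0): z = 104
  (8, 5): z = 79
  (0, 5): z = 15

The largest value is z = 104, attained at (13, 0).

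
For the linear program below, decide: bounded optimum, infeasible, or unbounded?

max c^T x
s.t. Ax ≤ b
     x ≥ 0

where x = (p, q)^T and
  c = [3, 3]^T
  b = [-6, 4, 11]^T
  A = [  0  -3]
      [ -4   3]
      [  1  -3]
Feasible point: (1, 2) satisfies every constraint, so the LP is feasible.
Direction d = (1, 1): for each constraint row a, a·d ≤ 0 —
  (0)(1) + (-3)(1) = -3 ≤ 0
  (-4)(1) + (3)(1) = -1 ≤ 0
  (1)(1) + (-3)(1) = -2 ≤ 0
and d ≥ 0, so (1, 2) + t·d stays feasible for every t ≥ 0. Along this ray z = 3p + 3q changes by 6 per unit t, so z → +∞.

Unbounded: there is a feasible ray along which z → +∞.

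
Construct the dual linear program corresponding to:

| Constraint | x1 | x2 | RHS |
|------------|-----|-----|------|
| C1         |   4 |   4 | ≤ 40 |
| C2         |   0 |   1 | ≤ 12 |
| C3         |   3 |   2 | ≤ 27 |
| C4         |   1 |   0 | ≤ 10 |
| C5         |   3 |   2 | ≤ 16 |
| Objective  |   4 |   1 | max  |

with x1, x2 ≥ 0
Minimize: z = 40y1 + 12y2 + 27y3 + 10y4 + 16y5

Subject to:
  C1: -4y1 - 3y3 - y4 - 3y5 ≤ -4
  C2: -4y1 - y2 - 2y3 - 2y5 ≤ -1
  y1, y2, y3, y4, y5 ≥ 0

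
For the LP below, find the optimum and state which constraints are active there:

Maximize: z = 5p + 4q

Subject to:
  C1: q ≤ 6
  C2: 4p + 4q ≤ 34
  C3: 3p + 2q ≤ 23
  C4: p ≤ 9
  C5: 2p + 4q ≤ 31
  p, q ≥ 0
Optimal: p = 6, q = 2.5
Slack at optimum:
  C1: slack = 3.5
  C2: slack = 0 (binding)
  C3: slack = 0 (binding)
  C4: slack = 3
  C5: slack = 9
  p ≥ 0: p = 6
  q ≥ 0: q = 2.5
Binding constraints: C2, C3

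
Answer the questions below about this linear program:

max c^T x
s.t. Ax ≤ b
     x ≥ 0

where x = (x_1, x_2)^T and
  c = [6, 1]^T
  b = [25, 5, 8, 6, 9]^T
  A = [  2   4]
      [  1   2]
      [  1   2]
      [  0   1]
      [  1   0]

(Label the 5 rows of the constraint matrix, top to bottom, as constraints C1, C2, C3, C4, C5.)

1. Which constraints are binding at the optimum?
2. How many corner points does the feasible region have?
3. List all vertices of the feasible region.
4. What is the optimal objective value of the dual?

1. C2, x_2 ≥ 0
2. 3
3. (0, 0), (5, 0), (0, 2.5)
4. 30 (by strong duality, equal to the primal optimum)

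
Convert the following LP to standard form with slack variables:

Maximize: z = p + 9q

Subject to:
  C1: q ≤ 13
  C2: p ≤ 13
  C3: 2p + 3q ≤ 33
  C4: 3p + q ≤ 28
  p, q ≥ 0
max z = p + 9q

s.t.
  q + s1 = 13
  p + s2 = 13
  2p + 3q + s3 = 33
  3p + q + s4 = 28
  p, q, s1, s2, s3, s4 ≥ 0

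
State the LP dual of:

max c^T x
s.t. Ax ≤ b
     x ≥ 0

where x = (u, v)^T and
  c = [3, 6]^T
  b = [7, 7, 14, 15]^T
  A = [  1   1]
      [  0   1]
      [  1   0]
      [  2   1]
Minimize: z = 7y1 + 7y2 + 14y3 + 15y4

Subject to:
  C1: -y1 - y3 - 2y4 ≤ -3
  C2: -y1 - y2 - y4 ≤ -6
  y1, y2, y3, y4 ≥ 0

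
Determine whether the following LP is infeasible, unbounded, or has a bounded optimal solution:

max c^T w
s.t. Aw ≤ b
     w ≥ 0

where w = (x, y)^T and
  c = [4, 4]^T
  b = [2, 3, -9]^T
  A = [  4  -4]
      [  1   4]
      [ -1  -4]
One constraint requires x + 4y ≤ 3, while the constraint -x - 4y ≤ -9 is equivalent to x + 4y ≥ 9. Together they would need 9 ≤ x + 4y ≤ 3, which is impossible since 9 > 3. No point satisfies all constraints.

Infeasible: no point satisfies all constraints simultaneously.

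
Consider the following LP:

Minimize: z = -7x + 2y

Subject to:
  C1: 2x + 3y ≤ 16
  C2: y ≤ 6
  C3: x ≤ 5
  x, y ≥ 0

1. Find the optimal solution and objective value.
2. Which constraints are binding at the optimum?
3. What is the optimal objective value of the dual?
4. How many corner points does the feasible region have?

1. x = 5, y = 0, z = -35
2. C3, y ≥ 0
3. -35 (by strong duality, equal to the primal optimum)
4. 4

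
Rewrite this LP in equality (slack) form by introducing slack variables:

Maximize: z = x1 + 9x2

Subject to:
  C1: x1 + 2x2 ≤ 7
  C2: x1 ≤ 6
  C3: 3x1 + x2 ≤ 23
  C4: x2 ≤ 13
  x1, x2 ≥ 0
max z = x1 + 9x2

s.t.
  x1 + 2x2 + s1 = 7
  x1 + s2 = 6
  3x1 + x2 + s3 = 23
  x2 + s4 = 13
  x1, x2, s1, s2, s3, s4 ≥ 0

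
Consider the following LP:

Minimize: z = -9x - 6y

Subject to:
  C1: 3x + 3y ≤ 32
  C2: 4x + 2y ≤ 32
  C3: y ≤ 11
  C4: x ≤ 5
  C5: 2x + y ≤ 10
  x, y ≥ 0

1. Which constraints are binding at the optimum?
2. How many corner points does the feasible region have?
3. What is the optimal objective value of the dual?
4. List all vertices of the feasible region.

1. C5, x ≥ 0
2. 3
3. -60 (by strong duality, equal to the primal optimum)
4. (0, 0), (5, 0), (0, 10)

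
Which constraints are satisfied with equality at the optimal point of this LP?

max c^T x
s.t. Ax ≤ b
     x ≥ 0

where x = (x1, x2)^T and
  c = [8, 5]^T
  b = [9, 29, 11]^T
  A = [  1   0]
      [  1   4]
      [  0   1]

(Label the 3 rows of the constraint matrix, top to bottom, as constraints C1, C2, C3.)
Optimal: x1 = 9, x2 = 5
Binding: C1, C2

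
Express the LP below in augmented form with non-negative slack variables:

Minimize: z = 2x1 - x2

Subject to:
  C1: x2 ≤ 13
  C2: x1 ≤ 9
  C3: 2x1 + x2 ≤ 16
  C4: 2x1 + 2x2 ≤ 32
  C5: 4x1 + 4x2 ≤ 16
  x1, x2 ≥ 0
min z = 2x1 - x2

s.t.
  x2 + s1 = 13
  x1 + s2 = 9
  2x1 + x2 + s3 = 16
  2x1 + 2x2 + s4 = 32
  4x1 + 4x2 + s5 = 16
  x1, x2, s1, s2, s3, s4, s5 ≥ 0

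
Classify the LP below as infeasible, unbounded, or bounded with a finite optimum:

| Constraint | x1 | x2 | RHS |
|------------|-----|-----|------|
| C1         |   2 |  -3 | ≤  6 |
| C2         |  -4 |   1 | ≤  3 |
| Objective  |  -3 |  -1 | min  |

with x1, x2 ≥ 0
Feasible point: (0, 0) satisfies every constraint, so the LP is feasible.
Direction d = (1, 1): for each constraint row a, a·d ≤ 0 —
  (2)(1) + (-3)(1) = -1 ≤ 0
  (-4)(1) + (1)(1) = -3 ≤ 0
and d ≥ 0, so (0, 0) + t·d stays feasible for every t ≥ 0. Along this ray z = -3x1 - x2 changes by -4 per unit t, so z → −∞.

Unbounded — the objective can decrease without bound over the feasible region.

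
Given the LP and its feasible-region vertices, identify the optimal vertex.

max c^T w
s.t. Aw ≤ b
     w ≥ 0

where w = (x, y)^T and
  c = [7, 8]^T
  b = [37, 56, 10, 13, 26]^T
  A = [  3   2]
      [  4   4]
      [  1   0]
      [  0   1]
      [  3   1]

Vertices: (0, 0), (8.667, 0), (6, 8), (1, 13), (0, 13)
(1, 13) with z = 111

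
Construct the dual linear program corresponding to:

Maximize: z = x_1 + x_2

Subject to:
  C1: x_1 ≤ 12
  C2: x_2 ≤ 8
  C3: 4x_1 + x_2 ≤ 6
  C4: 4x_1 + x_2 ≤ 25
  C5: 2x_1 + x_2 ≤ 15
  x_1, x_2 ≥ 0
Minimize: z = 12y1 + 8y2 + 6y3 + 25y4 + 15y5

Subject to:
  C1: -y1 - 4y3 - 4y4 - 2y5 ≤ -1
  C2: -y2 - y3 - y4 - y5 ≤ -1
  y1, y2, y3, y4, y5 ≥ 0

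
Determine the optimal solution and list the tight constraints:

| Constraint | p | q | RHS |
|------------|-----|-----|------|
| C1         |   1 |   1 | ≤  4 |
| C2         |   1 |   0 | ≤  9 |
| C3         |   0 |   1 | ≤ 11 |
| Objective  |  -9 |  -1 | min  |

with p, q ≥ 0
Optimal: p = 4, q = 0
Binding: C1, q ≥ 0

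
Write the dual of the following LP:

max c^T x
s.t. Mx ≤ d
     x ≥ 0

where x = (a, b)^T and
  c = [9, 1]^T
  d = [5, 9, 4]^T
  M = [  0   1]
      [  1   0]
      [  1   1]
Minimize: z = 5y1 + 9y2 + 4y3

Subject to:
  C1: -y2 - y3 ≤ -9
  C2: -y1 - y3 ≤ -1
  y1, y2, y3 ≥ 0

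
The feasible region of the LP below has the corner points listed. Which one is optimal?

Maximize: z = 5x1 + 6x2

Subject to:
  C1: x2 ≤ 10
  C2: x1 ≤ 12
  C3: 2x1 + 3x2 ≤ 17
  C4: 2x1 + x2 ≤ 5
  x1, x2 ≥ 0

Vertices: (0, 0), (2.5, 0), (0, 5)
(0, 5) with z = 30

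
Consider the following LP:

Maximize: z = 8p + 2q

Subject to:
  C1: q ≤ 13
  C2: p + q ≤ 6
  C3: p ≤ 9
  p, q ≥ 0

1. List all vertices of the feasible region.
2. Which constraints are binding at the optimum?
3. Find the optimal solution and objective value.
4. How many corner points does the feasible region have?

1. (0, 0), (6, 0), (0, 6)
2. C2, q ≥ 0
3. p = 6, q = 0, z = 48
4. 3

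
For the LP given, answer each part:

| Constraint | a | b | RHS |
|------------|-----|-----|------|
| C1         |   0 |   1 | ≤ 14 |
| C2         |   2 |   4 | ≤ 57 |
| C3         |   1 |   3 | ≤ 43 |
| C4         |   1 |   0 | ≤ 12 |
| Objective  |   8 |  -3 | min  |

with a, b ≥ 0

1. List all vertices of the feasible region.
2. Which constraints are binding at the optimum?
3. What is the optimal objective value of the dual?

1. (0, 0), (12, 0), (12, 8.25), (0.5, 14), (0, 14)
2. C1, a ≥ 0
3. -42 (by strong duality, equal to the primal optimum)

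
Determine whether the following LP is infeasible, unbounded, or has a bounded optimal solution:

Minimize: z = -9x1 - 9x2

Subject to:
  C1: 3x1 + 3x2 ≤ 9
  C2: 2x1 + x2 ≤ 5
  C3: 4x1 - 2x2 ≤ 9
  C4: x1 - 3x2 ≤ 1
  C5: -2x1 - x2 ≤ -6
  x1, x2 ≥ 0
C2 requires 2x1 + x2 ≤ 5, while C5 (-2x1 - x2 ≤ -6) is equivalent to 2x1 + x2 ≥ 6. Together they would need 6 ≤ 2x1 + x2 ≤ 5, which is impossible since 6 > 5. No point satisfies all constraints.

Infeasible — the constraint set is empty.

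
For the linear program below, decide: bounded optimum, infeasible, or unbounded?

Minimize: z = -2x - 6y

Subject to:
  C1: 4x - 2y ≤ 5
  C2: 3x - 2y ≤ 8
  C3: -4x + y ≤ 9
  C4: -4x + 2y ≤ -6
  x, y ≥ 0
C1 requires 4x - 2y ≤ 5, while C4 (-4x + 2y ≤ -6) is equivalent to 4x - 2y ≥ 6. Together they would need 6 ≤ 4x - 2y ≤ 5, which is impossible since 6 > 5. No point satisfies all constraints.

Infeasible: no point satisfies all constraints simultaneously.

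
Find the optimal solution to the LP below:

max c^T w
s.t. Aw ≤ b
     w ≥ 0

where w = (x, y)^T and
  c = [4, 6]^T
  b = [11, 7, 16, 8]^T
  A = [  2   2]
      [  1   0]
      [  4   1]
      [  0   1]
Each vertex is the intersection of two constraint boundaries that also satisfies all remaining constraints:
  x = 0 and y = 0 → (0, 0)
  4x + y = 16 and y = 0 → (4, 0)
  2x + 2y = 11 and 4x + y = 16 → (3.5, 2)
  2x + 2y = 11 and x = 0 → (0, 5.5)

Evaluating z = 4x + 6y at each vertex:
  (0, 0): z = 0
  (4, 0): z = 16
  (3.5, 2): z = 26
  (0, 5.5): z = 33

The maximum is at (0, 5.5) with z = 33.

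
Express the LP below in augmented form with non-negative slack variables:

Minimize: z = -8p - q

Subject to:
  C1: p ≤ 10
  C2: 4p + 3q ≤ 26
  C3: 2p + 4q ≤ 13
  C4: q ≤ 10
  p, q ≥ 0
min z = -8p - q

s.t.
  p + s1 = 10
  4p + 3q + s2 = 26
  2p + 4q + s3 = 13
  q + s4 = 10
  p, q, s1, s2, s3, s4 ≥ 0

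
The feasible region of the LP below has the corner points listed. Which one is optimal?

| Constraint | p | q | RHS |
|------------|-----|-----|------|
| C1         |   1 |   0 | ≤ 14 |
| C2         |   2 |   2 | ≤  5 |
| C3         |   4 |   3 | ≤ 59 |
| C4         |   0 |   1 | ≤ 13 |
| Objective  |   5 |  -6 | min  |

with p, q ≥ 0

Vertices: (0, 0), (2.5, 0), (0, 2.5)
Evaluating z = 5p - 6q at each vertex:
  (0, 0): z = 0
  (2.5, 0): z = 12.5
  (0, 2.5): z = -15

The smallest value is z = -15, attained at (0, 2.5).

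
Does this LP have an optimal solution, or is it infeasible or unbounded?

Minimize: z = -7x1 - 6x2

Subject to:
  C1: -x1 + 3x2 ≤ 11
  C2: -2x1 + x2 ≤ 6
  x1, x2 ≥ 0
Feasible point: (0, 0) satisfies every constraint, so the LP is feasible.
Direction d = (1, 0): for each constraint row a, a·d ≤ 0 —
  (-1)(1) + (3)(0) = -1 ≤ 0
  (-2)(1) + (1)(0) = -2 ≤ 0
and d ≥ 0, so (0, 0) + t·d stays feasible for every t ≥ 0. Along this ray z = -7x1 - 6x2 changes by -7 per unit t, so z → −∞.

Unbounded: there is a feasible ray along which z → −∞.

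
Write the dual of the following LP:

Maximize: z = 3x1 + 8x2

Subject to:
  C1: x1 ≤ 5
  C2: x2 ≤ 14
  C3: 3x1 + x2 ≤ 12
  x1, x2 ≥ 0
Minimize: z = 5y1 + 14y2 + 12y3

Subject to:
  C1: -y1 - 3y3 ≤ -3
  C2: -y2 - y3 ≤ -8
  y1, y2, y3 ≥ 0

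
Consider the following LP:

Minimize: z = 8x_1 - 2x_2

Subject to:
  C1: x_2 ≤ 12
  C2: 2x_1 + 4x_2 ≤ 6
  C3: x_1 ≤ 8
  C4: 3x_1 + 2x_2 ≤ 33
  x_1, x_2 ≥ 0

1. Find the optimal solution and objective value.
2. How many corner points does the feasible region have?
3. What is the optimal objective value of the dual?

1. x_1 = 0, x_2 = 1.5, z = -3
2. 3
3. -3 (by strong duality, equal to the primal optimum)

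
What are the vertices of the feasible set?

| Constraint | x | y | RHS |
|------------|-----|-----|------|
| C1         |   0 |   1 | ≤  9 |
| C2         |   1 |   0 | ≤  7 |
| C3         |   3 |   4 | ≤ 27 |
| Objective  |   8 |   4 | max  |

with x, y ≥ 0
Each vertex is the intersection of two constraint boundaries that also satisfies all remaining constraints:
  x = 0 and y = 0 → (0, 0)
  x = 7 and y = 0 → (7, 0)
  x = 7 and 3x + 4y = 27 → (7, 1.5)
  3x + 4y = 27 and x = 0 → (0, 6.75)

Vertices: (0, 0), (7, 0), (7, 1.5), (0, 6.75)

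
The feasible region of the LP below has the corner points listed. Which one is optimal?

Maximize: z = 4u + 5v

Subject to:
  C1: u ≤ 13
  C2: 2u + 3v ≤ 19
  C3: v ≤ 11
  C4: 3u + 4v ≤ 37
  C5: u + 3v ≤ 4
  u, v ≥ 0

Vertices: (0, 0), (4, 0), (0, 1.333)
(4, 0) with z = 16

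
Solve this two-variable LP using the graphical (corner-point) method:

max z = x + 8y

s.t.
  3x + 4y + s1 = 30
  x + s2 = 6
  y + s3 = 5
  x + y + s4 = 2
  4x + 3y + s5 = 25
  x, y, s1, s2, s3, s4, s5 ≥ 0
x = 0, y = 2, z = 16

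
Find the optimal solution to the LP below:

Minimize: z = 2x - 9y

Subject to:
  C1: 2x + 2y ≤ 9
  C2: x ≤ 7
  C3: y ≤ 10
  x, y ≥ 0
Each vertex is the intersection of two constraint boundaries that also satisfies all remaining constraints:
  x = 0 and y = 0 → (0, 0)
  2x + 2y = 9 and y = 0 → (4.5, 0)
  2x + 2y = 9 and x = 0 → (0, 4.5)

Evaluating z = 2x - 9y at each vertex:
  (0, 0): z = 0
  (4.5, 0): z = 9
  (0, 4.5): z = -40.5

The minimum is at (0, 4.5) with z = -40.5.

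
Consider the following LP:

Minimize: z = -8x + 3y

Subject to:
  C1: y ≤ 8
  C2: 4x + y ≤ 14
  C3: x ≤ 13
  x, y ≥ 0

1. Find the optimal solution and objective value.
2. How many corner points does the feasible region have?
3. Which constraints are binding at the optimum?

1. x = 3.5, y = 0, z = -28
2. 4
3. C2, y ≥ 0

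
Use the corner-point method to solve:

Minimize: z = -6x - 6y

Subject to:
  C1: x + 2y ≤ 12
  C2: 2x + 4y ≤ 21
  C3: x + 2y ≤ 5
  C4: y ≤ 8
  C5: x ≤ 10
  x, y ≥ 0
x = 5, y = 0, z = -30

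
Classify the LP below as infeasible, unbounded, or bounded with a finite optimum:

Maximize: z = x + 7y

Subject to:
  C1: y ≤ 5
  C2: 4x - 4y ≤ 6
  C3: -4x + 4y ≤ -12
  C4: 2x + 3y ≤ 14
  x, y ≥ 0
C2 requires 4x - 4y ≤ 6, while C3 (-4x + 4y ≤ -12) is equivalent to 4x - 4y ≥ 12. Together they would need 12 ≤ 4x - 4y ≤ 6, which is impossible since 12 > 6. No point satisfies all constraints.

Infeasible — the constraint set is empty.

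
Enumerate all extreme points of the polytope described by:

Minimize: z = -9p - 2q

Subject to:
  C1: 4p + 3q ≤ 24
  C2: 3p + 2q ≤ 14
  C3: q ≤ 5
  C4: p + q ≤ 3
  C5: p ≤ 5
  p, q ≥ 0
Each vertex is the intersection of two constraint boundaries that also satisfies all remaining constraints:
  p = 0 and q = 0 → (0, 0)
  p + q = 3 and q = 0 → (3, 0)
  p + q = 3 and p = 0 → (0, 3)

Vertices: (0, 0), (3, 0), (0, 3)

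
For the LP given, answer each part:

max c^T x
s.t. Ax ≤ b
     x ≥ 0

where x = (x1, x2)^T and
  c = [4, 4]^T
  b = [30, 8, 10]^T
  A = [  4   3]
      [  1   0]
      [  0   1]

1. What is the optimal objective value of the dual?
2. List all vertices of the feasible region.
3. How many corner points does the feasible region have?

1. 40 (by strong duality, equal to the primal optimum)
2. (0, 0), (7.5, 0), (0, 10)
3. 3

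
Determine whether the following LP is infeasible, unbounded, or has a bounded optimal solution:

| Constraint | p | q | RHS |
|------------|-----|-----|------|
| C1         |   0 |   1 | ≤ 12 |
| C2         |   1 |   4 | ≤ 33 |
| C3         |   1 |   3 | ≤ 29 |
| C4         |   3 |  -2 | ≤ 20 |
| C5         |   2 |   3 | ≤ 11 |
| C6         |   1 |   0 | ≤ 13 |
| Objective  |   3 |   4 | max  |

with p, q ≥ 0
The point (5.5, 0) satisfies every constraint, so the LP is feasible; the constraints give p ≤ 13 and q ≤ 12, which with p, q ≥ 0 keep the feasible region inside a bounded box. A feasible, bounded LP attains a finite optimum at a vertex.

Evaluating z = 3p + 4q at each vertex:
  (0, 0): z = 0
  (5.5, 0): z = 16.5
  (0, 3.667): z = 14.67

Bounded optimum: z* = 16.5 at (5.5, 0).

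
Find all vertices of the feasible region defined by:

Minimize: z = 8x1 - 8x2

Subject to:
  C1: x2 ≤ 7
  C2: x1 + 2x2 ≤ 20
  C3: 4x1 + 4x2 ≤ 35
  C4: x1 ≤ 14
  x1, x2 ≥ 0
Each vertex is the intersection of two constraint boundaries that also satisfies all remaining constraints:
  x1 = 0 and x2 = 0 → (0, 0)
  4x1 + 4x2 = 35 and x2 = 0 → (8.75, 0)
  x2 = 7 and 4x1 + 4x2 = 35 → (1.75, 7)
  x2 = 7 and x1 = 0 → (0, 7)

Vertices: (0, 0), (8.75, 0), (1.75, 7), (0, 7)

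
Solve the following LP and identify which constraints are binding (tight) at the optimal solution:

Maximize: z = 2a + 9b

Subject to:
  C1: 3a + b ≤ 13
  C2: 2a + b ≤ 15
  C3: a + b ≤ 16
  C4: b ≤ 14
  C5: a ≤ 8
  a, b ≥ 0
Optimal: a = 0, b = 13
Binding: C1, a ≥ 0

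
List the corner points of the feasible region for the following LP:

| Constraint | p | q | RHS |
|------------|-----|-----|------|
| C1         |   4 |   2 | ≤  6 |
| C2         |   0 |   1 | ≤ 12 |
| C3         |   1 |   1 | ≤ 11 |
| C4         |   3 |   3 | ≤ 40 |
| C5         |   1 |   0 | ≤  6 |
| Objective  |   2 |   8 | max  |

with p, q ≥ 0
Each vertex is the intersection of two constraint boundaries that also satisfies all remaining constraints:
  p = 0 and q = 0 → (0, 0)
  4p + 2q = 6 and q = 0 → (1.5, 0)
  4p + 2q = 6 and p = 0 → (0, 3)

Vertices: (0, 0), (1.5, 0), (0, 3)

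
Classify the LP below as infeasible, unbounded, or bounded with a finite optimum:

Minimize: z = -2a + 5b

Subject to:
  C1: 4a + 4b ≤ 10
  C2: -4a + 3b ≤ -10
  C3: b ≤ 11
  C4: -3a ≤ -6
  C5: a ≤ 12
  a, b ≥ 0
The point (2.5, 0) satisfies every constraint, so the LP is feasible; the constraints give a ≤ 12 and b ≤ 11, which with a, b ≥ 0 keep the feasible region inside a bounded box. A feasible, bounded LP attains a finite optimum at a vertex.

Evaluating z = -2a + 5b at each vertex:
  (2.5, 0): z = -5

The LP has an optimal solution: (2.5, 0) with z = -5.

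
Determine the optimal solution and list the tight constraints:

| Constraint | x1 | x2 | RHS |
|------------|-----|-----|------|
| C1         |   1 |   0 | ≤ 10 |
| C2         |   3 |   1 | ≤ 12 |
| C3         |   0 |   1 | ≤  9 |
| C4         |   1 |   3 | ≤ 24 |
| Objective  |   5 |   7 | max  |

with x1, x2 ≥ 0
Optimal: x1 = 1.5, x2 = 7.5
Slack at optimum:
  C1: slack = 8.5
  C2: slack = 0 (binding)
  C3: slack = 1.5
  C4: slack = 0 (binding)
  x1 ≥ 0: x1 = 1.5
  x2 ≥ 0: x2 = 7.5
Binding constraints: C2, C4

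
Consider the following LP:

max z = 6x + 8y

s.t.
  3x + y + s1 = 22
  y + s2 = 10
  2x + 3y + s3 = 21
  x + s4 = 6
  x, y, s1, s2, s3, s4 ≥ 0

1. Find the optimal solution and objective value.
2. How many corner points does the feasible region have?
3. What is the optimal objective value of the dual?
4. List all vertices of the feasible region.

1. x = 6, y = 3, z = 60
2. 4
3. 60 (by strong duality, equal to the primal optimum)
4. (0, 0), (6, 0), (6, 3), (0, 7)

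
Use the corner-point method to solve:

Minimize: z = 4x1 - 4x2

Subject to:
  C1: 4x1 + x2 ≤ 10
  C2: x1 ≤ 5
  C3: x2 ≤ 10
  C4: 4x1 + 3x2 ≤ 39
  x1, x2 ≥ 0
x1 = 0, x2 = 10, z = -40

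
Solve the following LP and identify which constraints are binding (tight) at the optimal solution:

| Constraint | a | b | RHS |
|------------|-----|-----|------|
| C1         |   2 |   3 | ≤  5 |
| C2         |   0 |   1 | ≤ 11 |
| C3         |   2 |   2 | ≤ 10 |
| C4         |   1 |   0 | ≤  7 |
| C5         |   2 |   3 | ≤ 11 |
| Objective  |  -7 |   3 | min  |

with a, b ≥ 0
Optimal: a = 2.5, b = 0
Binding: C1, b ≥ 0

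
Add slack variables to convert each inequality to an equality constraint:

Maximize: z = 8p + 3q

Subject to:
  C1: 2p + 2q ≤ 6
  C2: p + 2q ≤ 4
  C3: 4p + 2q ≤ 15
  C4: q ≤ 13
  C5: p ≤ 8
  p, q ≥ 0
max z = 8p + 3q

s.t.
  2p + 2q + s1 = 6
  p + 2q + s2 = 4
  4p + 2q + s3 = 15
  q + s4 = 13
  p + s5 = 8
  p, q, s1, s2, s3, s4, s5 ≥ 0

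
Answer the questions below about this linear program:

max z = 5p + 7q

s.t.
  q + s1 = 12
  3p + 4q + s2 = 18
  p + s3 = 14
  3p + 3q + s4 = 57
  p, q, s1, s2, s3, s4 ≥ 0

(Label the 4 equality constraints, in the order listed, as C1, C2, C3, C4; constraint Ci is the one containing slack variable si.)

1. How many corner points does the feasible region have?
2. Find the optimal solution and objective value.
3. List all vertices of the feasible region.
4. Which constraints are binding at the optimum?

1. 3
2. p = 0, q = 4.5, z = 31.5
3. (0, 0), (6, 0), (0, 4.5)
4. C2, p ≥ 0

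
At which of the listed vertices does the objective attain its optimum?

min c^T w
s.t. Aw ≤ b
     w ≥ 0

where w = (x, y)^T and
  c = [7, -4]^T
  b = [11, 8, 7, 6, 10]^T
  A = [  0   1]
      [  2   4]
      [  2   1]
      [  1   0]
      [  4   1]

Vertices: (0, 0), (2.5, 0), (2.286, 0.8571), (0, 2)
Evaluating z = 7x - 4y at each vertex:
  (0, 0): z = 0
  (2.5, 0): z = 17.5
  (2.286, 0.8571): z = 12.57
  (0, 2): z = -8

The smallest value is z = -8, attained at (0, 2).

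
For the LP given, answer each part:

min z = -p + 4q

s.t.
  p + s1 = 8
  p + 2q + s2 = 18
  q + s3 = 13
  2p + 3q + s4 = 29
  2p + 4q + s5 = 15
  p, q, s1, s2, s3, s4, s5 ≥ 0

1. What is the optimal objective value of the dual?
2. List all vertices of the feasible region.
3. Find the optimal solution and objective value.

1. -7.5 (by strong duality, equal to the primal optimum)
2. (0, 0), (7.5, 0), (0, 3.75)
3. p = 7.5, q = 0, z = -7.5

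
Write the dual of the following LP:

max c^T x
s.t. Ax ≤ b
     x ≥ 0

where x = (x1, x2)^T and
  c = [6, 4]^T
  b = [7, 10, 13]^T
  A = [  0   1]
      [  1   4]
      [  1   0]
Minimize: z = 7y1 + 10y2 + 13y3

Subject to:
  C1: -y2 - y3 ≤ -6
  C2: -y1 - 4y2 ≤ -4
  y1, y2, y3 ≥ 0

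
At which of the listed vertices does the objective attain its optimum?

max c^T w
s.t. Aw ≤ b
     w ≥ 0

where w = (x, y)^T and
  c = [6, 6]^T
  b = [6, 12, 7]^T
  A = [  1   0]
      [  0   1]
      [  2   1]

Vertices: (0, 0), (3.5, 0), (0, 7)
Evaluating z = 6x + 6y at each vertex:
  (0, 0): z = 0
  (3.5, 0): z = 21
  (0, 7): z = 42

The largest value is z = 42, attained at (0, 7).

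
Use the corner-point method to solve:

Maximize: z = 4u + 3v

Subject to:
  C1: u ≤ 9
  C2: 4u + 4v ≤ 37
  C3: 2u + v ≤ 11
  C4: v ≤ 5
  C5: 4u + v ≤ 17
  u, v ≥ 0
u = 3, v = 5, z = 27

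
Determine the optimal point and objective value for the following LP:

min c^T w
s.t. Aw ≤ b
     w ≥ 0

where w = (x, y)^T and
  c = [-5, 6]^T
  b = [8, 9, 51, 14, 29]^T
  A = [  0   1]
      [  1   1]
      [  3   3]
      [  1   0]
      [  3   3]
Each vertex is the intersection of two constraint boundaries that also satisfies all remaining constraints:
  x = 0 and y = 0 → (0, 0)
  x + y = 9 and y = 0 → (9, 0)
  y = 8 and x + y = 9 → (1, 8)
  y = 8 and x = 0 → (0, 8)

Evaluating z = -5x + 6y at each vertex:
  (0, 0): z = 0
  (9, 0): z = -45
  (1, 8): z = 43
  (0, 8): z = 48

The minimum is at (9, 0) with z = -45.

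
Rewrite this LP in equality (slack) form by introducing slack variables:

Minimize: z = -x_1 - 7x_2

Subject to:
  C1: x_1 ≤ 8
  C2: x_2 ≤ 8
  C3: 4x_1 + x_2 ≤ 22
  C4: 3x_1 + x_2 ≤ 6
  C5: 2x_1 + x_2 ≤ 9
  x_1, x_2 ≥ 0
min z = -x_1 - 7x_2

s.t.
  x_1 + s1 = 8
  x_2 + s2 = 8
  4x_1 + x_2 + s3 = 22
  3x_1 + x_2 + s4 = 6
  2x_1 + x_2 + s5 = 9
  x_1, x_2, s1, s2, s3, s4, s5 ≥ 0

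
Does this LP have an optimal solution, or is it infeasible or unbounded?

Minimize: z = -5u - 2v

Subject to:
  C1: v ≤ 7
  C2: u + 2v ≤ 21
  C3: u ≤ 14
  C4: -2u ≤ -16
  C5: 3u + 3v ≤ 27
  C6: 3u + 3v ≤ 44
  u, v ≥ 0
The point (9, 0) satisfies every constraint, so the LP is feasible; the constraints give u ≤ 14 and v ≤ 7, which with u, v ≥ 0 keep the feasible region inside a bounded box. A feasible, bounded LP attains a finite optimum at a vertex.

Evaluating z = -5u - 2v at each vertex:
  (8, 0): z = -40
  (9, 0): z = -45
  (8, 1): z = -42

The LP has an optimal solution: (9, 0) with z = -45.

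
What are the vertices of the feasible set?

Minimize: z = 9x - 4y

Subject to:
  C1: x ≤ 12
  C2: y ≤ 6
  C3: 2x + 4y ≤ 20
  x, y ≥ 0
Each vertex is the intersection of two constraint boundaries that also satisfies all remaining constraints:
  x = 0 and y = 0 → (0, 0)
  2x + 4y = 20 and y = 0 → (10, 0)
  2x + 4y = 20 and x = 0 → (0, 5)

Vertices: (0, 0), (10, 0), (0, 5)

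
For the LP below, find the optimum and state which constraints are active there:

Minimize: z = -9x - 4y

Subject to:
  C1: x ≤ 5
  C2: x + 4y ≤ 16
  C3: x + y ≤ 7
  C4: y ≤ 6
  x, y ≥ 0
Optimal: x = 5, y = 2
Binding: C1, C3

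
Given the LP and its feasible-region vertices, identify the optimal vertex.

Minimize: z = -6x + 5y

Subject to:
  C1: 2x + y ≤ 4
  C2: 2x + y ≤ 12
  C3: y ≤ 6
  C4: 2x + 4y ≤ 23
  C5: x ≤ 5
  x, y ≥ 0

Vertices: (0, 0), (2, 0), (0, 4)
(2, 0) with z = -12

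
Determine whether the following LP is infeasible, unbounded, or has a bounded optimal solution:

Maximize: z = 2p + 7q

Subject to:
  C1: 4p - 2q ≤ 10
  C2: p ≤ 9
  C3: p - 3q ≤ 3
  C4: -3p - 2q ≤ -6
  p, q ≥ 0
Feasible point: (2, 0) satisfies every constraint, so the LP is feasible.
Direction d = (0, 1): for each constraint row a, a·d ≤ 0 —
  (4)(0) + (-2)(1) = -2 ≤ 0
  (1)(0) + (0)(1) = 0 ≤ 0
  (1)(0) + (-3)(1) = -3 ≤ 0
  (-3)(0) + (-2)(1) = -2 ≤ 0
and d ≥ 0, so (2, 0) + t·d stays feasible for every t ≥ 0. Along this ray z = 2p + 7q changes by 7 per unit t, so z → +∞.

Unbounded: there is a feasible ray along which z → +∞.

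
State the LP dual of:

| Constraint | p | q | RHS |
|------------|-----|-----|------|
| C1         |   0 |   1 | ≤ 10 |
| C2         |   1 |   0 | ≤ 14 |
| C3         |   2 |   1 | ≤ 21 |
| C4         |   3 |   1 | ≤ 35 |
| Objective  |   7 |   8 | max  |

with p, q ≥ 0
Minimize: z = 10y1 + 14y2 + 21y3 + 35y4

Subject to:
  C1: -y2 - 2y3 - 3y4 ≤ -7
  C2: -y1 - y3 - y4 ≤ -8
  y1, y2, y3, y4 ≥ 0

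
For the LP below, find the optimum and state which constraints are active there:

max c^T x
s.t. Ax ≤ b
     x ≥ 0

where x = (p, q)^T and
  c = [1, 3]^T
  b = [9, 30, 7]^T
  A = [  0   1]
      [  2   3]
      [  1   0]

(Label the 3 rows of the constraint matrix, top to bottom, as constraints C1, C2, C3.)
Optimal: p = 1.5, q = 9
Binding: C1, C2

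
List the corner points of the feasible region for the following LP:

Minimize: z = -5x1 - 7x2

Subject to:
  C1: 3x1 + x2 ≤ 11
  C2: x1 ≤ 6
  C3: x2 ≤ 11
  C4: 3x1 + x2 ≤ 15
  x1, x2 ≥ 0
Each vertex is the intersection of two constraint boundaries that also satisfies all remaining constraints:
  x1 = 0 and x2 = 0 → (0, 0)
  3x1 + x2 = 11 and x2 = 0 → (3.667, 0)
  3x1 + x2 = 11 and x2 = 11 → (0, 11)

Vertices: (0, 0), (3.667, 0), (0, 11)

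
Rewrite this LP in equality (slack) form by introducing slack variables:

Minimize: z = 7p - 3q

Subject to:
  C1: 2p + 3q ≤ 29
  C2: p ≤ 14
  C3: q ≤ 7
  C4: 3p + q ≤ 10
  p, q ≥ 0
min z = 7p - 3q

s.t.
  2p + 3q + s1 = 29
  p + s2 = 14
  q + s3 = 7
  3p + q + s4 = 10
  p, q, s1, s2, s3, s4 ≥ 0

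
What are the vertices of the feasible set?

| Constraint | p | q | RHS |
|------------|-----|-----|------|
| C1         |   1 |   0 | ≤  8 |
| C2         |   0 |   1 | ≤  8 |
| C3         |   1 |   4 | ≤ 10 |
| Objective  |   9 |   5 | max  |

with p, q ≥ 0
Each vertex is the intersection of two constraint boundaries that also satisfies all remaining constraints:
  p = 0 and q = 0 → (0, 0)
  p = 8 and q = 0 → (8, 0)
  p = 8 and p + 4q = 10 → (8, 0.5)
  p + 4q = 10 and p = 0 → (0, 2.5)

Vertices: (0, 0), (8, 0), (8, 0.5), (0, 2.5)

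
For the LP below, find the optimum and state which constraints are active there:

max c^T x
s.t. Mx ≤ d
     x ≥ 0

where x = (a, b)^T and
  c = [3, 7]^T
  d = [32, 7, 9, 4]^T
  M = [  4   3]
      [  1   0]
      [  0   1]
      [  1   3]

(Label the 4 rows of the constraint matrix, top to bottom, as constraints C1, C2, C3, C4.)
Optimal: a = 4, b = 0
Binding: C4, b ≥ 0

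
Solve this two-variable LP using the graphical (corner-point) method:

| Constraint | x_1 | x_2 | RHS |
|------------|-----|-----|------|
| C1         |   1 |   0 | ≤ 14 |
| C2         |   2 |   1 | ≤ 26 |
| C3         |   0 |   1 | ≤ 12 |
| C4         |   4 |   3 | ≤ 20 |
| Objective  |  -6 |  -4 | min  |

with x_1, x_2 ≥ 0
Each vertex is the intersection of two constraint boundaries that also satisfies all remaining constraints:
  x_1 = 0 and x_2 = 0 → (0, 0)
  4x_1 + 3x_2 = 20 and x_2 = 0 → (5, 0)
  4x_1 + 3x_2 = 20 and x_1 = 0 → (0, 6.667)

Evaluating z = -6x_1 - 4x_2 at each vertex:
  (0, 0): z = 0
  (5, 0): z = -30
  (0, 6.667): z = -26.67

The minimum is at (5, 0) with z = -30.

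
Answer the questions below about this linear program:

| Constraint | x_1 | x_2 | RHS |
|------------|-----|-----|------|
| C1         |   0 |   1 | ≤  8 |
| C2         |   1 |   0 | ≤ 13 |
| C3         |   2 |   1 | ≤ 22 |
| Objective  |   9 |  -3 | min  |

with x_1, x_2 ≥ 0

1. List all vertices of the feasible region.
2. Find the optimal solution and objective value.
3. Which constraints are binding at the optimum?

1. (0, 0), (11, 0), (7, 8), (0, 8)
2. x_1 = 0, x_2 = 8, z = -24
3. C1, x_1 ≥ 0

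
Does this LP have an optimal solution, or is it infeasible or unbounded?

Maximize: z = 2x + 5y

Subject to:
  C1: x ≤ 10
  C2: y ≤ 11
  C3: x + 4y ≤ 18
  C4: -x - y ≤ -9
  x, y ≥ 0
The point (10, 2) satisfies every constraint, so the LP is feasible; the constraints give x ≤ 10 and y ≤ 11, which with x, y ≥ 0 keep the feasible region inside a bounded box. A feasible, bounded LP attains a finite optimum at a vertex.

Feasible with finite optimum z* = 30 at (10, 2).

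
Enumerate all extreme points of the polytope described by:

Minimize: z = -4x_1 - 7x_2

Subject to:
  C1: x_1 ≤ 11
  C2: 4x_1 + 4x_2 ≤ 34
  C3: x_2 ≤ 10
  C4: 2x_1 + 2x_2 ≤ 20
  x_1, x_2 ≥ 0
Each vertex is the intersection of two constraint boundaries that also satisfies all remaining constraints:
  x_1 = 0 and x_2 = 0 → (0, 0)
  4x_1 + 4x_2 = 34 and x_2 = 0 → (8.5, 0)
  4x_1 + 4x_2 = 34 and x_1 = 0 → (0, 8.5)

Vertices: (0, 0), (8.5, 0), (0, 8.5)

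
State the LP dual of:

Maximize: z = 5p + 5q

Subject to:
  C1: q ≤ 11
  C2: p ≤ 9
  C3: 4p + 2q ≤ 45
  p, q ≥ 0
Minimize: z = 11y1 + 9y2 + 45y3

Subject to:
  C1: -y2 - 4y3 ≤ -5
  C2: -y1 - 2y3 ≤ -5
  y1, y2, y3 ≥ 0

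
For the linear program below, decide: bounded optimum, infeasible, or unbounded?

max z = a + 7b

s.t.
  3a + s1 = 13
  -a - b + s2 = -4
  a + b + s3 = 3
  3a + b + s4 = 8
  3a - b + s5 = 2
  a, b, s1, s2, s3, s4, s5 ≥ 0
The row a + b + s3 = 3 with s3 ≥ 0 requires a + b ≤ 3, while the row -a - b + s2 = -4 with s2 ≥ 0 is equivalent to a + b ≥ 4. Together they would need 4 ≤ a + b ≤ 3, which is impossible since 4 > 3. No point satisfies all constraints.

Infeasible: no point satisfies all constraints simultaneously.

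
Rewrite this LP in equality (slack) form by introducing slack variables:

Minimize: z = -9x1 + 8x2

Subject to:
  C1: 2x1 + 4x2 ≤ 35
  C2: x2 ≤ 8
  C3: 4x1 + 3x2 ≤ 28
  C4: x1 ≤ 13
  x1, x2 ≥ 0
min z = -9x1 + 8x2

s.t.
  2x1 + 4x2 + s1 = 35
  x2 + s2 = 8
  4x1 + 3x2 + s3 = 28
  x1 + s4 = 13
  x1, x2, s1, s2, s3, s4 ≥ 0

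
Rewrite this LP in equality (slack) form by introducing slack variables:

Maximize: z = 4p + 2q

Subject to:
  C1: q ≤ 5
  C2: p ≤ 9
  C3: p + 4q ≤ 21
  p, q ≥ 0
max z = 4p + 2q

s.t.
  q + s1 = 5
  p + s2 = 9
  p + 4q + s3 = 21
  p, q, s1, s2, s3 ≥ 0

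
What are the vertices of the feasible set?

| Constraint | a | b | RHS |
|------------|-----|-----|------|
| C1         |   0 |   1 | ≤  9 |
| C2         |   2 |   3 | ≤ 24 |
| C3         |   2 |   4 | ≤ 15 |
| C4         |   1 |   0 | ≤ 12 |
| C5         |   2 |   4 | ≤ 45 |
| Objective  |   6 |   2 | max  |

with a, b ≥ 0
Each vertex is the intersection of two constraint boundaries that also satisfies all remaining constraints:
  a = 0 and b = 0 → (0, 0)
  2a + 4b = 15 and b = 0 → (7.5, 0)
  2a + 4b = 15 and a = 0 → (0, 3.75)

Vertices: (0, 0), (7.5, 0), (0, 3.75)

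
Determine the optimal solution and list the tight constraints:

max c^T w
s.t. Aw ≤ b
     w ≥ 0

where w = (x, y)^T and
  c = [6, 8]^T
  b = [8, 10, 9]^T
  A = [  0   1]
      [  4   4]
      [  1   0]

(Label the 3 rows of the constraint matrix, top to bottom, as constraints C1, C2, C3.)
Optimal: x = 0, y = 2.5
Slack at optimum:
  C1: slack = 5.5
  C2: slack = 0 (binding)
  C3: slack = 9
  x ≥ 0: x = 0 (binding)
  y ≥ 0: y = 2.5
Binding constraints: C2, x ≥ 0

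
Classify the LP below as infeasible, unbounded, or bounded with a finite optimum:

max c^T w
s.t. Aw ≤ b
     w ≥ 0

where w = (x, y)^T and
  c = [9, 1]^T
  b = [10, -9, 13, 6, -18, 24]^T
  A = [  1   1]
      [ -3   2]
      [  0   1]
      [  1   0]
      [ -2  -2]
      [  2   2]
The point (6, 4) satisfies every constraint, so the LP is feasible; the constraints give x ≤ 6 and y ≤ 13, which with x, y ≥ 0 keep the feasible region inside a bounded box. A feasible, bounded LP attains a finite optimum at a vertex.

Evaluating z = 9x + y at each vertex:
  (5.4, 3.6): z = 52.2
  (6, 3): z = 57
  (6, 4): z = 58
  (5.8, 4.2): z = 56.4

The LP has an optimal solution: (6, 4) with z = 58.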